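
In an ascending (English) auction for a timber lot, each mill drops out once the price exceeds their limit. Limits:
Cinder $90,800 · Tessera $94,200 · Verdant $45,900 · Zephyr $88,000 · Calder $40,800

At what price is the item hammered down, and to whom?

Limits ranked: 94,200 (Tessera) > 90,800 (Cinder) > 88,000 (Zephyr) > 45,900 (Verdant) > 40,800 (Calder)
Once the price passes $90,800, only Tessera is left; the hammer falls at Cinder's limit of $90,800.

Tessera wins at $90,800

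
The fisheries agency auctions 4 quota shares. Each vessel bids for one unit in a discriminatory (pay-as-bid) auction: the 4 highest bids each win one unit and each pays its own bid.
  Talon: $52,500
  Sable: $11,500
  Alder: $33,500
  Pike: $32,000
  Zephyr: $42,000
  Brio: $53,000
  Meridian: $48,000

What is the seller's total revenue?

Sorting: 53,000 (Brio), 52,500 (Talon), 48,000 (Meridian), 42,000 (Zephyr), 33,500 (Alder), 32,000 (Pike), …
Winners (4 units): Brio, Talon, Meridian, Zephyr.
Total revenue = 53,000 + 52,500 + 48,000 + 42,000 = $195,500.

Total revenue: $195,500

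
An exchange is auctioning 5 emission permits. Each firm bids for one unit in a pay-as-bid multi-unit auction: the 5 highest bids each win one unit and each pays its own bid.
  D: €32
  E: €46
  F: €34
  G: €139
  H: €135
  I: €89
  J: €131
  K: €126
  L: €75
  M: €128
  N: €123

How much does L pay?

Ordering the bids: 139 (G), 135 (H), 131 (J), 128 (M), 126 (K), 123 (N), 89 (I), …
Top 5: G, H, J, M, K.
L does not win → €0.

L pays €0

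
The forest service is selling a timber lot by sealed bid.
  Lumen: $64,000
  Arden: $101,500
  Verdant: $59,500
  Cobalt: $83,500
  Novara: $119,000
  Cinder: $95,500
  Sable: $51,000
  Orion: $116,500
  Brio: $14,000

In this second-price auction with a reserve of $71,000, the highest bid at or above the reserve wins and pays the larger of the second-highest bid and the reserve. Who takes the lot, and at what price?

Bids ranked: 119,000 (Novara) > 116,500 (Orion) > 101,500 (Arden) > 95,500 (Cinder) > 83,500 (Cobalt) > 64,000 (Lumen) > …
Novara has the top bid at or above the reserve ($119,000).
max(second-highest $116,500, reserve $71,000) = $116,500; the reserve does not bind.

Novara pays $116,500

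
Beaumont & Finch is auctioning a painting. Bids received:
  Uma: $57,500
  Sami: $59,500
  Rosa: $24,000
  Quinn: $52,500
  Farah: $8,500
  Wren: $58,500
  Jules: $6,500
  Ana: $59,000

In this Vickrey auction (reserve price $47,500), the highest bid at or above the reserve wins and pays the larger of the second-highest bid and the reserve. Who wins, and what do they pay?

Bids in order: 59,500 (Sami) > 59,000 (Ana) > 58,500 (Wren) > 57,500 (Uma) > 52,500 (Quinn) > 24,000 (Rosa) > …
Highest eligible bid: Sami at $59,500.
Second-highest bid $59,000 exceeds the reserve $47,500 → payment $59,000.

Sami pays $59,000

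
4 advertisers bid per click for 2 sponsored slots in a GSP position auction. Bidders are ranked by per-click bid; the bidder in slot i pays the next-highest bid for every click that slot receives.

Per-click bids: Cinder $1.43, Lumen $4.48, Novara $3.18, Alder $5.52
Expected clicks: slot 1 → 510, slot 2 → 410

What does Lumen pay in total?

Lumen pays $1303.80

Sorting advertisers: $5.52 (Alder) > $4.48 (Lumen) > $3.18 (Novara) > …
Lumen holds slot 2 → pays next bid $3.18 × 410 clicks = $1303.80.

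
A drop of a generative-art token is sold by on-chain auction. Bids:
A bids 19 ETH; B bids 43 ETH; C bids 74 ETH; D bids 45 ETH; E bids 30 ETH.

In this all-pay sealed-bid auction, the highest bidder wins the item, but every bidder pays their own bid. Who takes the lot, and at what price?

Sorting bids: 74 (C) > 45 (D) > 43 (B) > 30 (E) > 19 (A)
C is highest and takes the item; every bidder forfeits their bid.

C pays 74 ETH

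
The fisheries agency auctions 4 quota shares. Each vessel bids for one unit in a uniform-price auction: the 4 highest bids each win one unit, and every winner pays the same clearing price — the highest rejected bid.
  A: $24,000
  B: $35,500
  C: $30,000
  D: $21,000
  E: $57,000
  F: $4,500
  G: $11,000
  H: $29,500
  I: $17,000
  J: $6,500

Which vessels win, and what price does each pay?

E, B, C, H; each pays $24,000

Bids ranked high→low: 57,000 (E), 35,500 (B), 30,000 (C), 29,500 (H), 24,000 (A), 21,000 (D), …
Winners (4 units): E, B, C, H.
Clearing price = highest rejected bid = $24,000.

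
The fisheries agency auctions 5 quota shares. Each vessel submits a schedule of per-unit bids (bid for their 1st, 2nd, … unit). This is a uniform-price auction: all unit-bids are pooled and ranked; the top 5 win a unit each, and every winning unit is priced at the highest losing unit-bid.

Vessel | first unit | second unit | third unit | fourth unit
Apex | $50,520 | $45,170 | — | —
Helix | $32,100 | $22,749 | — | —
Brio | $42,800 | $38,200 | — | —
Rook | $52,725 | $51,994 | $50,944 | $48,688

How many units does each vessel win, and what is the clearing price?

Apex 1, Rook 4; clearing price $45,170

All unit-bids, highest first — top 5: 52,725 (Rook-1), 51,994 (Rook-2), 50,944 (Rook-3), 50,520 (Apex-1), 48,688 (Rook-4)
Highest rejected unit-bid = $45,170.
Allocation: Apex 1, Rook 4.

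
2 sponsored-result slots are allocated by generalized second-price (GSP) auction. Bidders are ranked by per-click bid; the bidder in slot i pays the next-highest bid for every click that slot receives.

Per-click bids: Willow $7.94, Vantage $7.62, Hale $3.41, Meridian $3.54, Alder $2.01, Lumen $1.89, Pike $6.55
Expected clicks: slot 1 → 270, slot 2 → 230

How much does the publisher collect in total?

Sorting advertisers: $7.94 (Willow) > $7.62 (Vantage) > $6.55 (Pike) > …
Slot 1: Willow pays $7.62 × 270 = $2057.40
Slot 2: Vantage pays $6.55 × 230 = $1506.50
Total = $3563.90

Total revenue: $3563.90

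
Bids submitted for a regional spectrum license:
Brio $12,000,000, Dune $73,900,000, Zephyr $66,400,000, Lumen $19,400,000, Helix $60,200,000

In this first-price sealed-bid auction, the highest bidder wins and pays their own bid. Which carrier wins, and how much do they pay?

Dune pays $73,900,000

Sorting bids: 73,900,000 (Dune) > 66,400,000 (Zephyr) > 60,200,000 (Helix) > 19,400,000 (Lumen) > 12,000,000 (Brio)
Dune is highest → pays own bid, $73,900,000.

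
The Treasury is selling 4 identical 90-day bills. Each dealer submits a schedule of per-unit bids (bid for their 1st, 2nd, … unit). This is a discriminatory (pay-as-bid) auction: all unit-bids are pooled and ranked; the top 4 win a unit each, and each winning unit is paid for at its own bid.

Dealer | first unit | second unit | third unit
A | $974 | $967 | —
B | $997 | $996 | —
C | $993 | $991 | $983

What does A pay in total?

All unit-bids, highest first — top 4: 997 (B-1), 996 (B-2), 993 (C-1), 991 (C-2)
Next rejected bid: $983 (not a price — pay-as-bid).
A wins no units.

A pays $0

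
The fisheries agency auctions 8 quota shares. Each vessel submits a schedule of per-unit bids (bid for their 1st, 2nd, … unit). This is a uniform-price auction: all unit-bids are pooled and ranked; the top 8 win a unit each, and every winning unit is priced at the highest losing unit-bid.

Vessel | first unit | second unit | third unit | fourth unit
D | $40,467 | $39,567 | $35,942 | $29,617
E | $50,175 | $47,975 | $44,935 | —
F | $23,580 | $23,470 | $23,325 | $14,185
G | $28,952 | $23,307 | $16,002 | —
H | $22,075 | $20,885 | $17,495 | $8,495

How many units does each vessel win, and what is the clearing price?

D 4, E 3, G 1; clearing price $23,580

Pooled unit-bids ranked (top 8): 50,175 (E-1), 47,975 (E-2), 44,935 (E-3), 40,467 (D-1), 39,567 (D-2), 35,942 (D-3), 29,617 (D-4), 28,952 (G-1)
First bid not allocated: $23,580.
Allocation: D 4, E 3, G 1.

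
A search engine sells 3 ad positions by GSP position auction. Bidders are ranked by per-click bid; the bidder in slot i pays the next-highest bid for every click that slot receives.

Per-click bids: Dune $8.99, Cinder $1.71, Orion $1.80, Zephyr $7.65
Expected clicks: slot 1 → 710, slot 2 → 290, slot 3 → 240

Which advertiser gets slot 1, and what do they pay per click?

Sorting advertisers: $8.99 (Dune) > $7.65 (Zephyr) > $1.80 (Orion) > $1.71 (Cinder)
Slot 1 goes to the first-ranked bidder, Dune, who pays the next bid down: $7.65/click.

Dune; $7.65 per click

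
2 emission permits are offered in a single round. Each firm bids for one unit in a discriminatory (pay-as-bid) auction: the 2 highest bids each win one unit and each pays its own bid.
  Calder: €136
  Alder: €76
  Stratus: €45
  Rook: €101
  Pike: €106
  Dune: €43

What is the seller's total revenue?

Total revenue: €242

Ordering the bids: 136 (Calder), 106 (Pike), 101 (Rook), 76 (Alder), …
Winners (2 units): Calder, Pike.
Total revenue = 136 + 106 = €242.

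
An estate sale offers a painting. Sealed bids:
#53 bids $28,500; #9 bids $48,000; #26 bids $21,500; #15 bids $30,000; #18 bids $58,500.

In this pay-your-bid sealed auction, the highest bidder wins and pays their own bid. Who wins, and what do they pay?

#18 pays $58,500

Bids ranked: 58,500 (#18) > 48,000 (#9) > 30,000 (#15) > 28,500 (#53) > 21,500 (#26)
#18 is highest → pays own bid, $58,500.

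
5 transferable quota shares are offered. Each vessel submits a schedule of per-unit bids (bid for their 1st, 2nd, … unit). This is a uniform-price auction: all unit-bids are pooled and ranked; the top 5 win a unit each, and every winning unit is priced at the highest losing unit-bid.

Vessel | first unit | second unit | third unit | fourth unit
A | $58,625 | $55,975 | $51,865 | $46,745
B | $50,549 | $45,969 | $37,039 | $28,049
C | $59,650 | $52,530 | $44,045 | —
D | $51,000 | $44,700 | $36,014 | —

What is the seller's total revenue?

All unit-bids, highest first — top 5: 59,650 (C-1), 58,625 (A-1), 55,975 (A-2), 52,530 (C-2), 51,865 (A-3)
First bid not allocated: $51,000.
Allocation: A 3, C 2. Every unit priced at $51,000.
Revenue = 5 × 51,000 = $255,000.

Total revenue: $255,000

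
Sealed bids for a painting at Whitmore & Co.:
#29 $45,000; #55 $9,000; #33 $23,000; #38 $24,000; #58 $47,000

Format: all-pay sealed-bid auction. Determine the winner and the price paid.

#58 pays $47,000

Bids in order: 47,000 (#58) > 45,000 (#29) > 24,000 (#38) > 23,000 (#33) > 9,000 (#55)
#58 is highest and takes the item; every bidder forfeits their bid.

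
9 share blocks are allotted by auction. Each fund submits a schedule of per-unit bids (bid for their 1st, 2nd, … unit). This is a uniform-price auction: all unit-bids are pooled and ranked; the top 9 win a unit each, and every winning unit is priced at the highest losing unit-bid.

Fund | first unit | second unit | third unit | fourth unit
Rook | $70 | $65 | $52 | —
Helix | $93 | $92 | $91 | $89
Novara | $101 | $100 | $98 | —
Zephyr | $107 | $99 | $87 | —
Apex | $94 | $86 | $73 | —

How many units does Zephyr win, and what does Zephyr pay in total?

All unit-bids, highest first — top 9: 107 (Zephyr-1), 101 (Novara-1), 100 (Novara-2), 99 (Zephyr-2), 98 (Novara-3), 94 (Apex-1), 93 (Helix-1), 92 (Helix-2), 91 (Helix-3)
First bid not allocated: $89.
Zephyr wins 2 unit(s) at $89 each.

Zephyr: 2 units, pays $178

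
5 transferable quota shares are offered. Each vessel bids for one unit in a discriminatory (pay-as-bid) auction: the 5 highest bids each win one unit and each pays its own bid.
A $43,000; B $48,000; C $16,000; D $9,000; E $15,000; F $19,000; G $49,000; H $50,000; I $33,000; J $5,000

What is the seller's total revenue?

Ordering the bids: 50,000 (H), 49,000 (G), 48,000 (B), 43,000 (A), 33,000 (I), 19,000 (F), 16,000 (C), …
Top 5: H, G, B, A, I.
Total revenue = 50,000 + 49,000 + 48,000 + 43,000 + 33,000 = $223,000.

Total revenue: $223,000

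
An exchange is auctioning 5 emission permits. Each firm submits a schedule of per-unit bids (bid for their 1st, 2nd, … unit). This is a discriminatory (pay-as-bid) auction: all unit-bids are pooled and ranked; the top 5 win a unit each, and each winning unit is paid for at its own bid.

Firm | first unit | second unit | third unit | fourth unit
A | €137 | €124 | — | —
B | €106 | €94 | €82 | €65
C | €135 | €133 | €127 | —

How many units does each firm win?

Pooled unit-bids ranked (top 5): 137 (A-1), 135 (C-1), 133 (C-2), 127 (C-3), 124 (A-2)
Next rejected bid: €106 (not a price — pay-as-bid).
Allocation: A 2, C 3.

A 2, C 3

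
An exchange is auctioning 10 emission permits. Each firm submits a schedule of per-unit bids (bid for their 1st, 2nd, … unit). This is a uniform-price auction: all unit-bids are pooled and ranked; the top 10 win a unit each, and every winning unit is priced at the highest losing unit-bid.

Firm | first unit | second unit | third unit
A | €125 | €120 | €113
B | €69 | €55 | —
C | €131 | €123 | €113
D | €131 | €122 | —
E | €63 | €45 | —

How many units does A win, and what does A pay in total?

A: 3 units, pays €165

Merging the schedules and taking the best 10: 131 (C-1), 131 (D-1), 125 (A-1), 123 (C-2), 122 (D-2), 120 (A-2), 113 (A-3), 113 (C-3), 69 (B-1), 63 (E-1)
Highest rejected unit-bid = €55.
A wins 3 unit(s) at €55 each.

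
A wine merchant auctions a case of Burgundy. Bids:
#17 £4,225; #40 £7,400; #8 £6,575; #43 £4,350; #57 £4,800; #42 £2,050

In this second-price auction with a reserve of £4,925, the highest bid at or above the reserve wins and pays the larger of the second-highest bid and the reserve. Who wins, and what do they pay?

#40 pays £6,575

Bids ranked: 7,400 (#40) > 6,575 (#8) > 4,800 (#57) > 4,350 (#43) > 4,225 (#17) > 2,050 (#42)
Highest eligible bid: #40 at £7,400.
Second-highest bid £6,575 exceeds the reserve £4,925 → payment £6,575.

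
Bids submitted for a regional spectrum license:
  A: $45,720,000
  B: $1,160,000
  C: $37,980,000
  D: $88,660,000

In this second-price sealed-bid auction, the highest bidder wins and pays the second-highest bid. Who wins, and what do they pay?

D pays $45,720,000

Sorting bids: 88,660,000 (D) > 45,720,000 (A) > 37,980,000 (C) > 1,160,000 (B)
D is highest; pays the second-highest bid, $45,720,000.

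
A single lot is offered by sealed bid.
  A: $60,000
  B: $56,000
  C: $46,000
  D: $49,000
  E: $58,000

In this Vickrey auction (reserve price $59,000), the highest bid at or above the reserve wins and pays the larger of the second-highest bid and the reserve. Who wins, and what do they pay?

A pays $59,000

Bids in order: 60,000 (A) > 58,000 (E) > 56,000 (B) > 49,000 (D) > 46,000 (C)
Highest eligible bid: A at $60,000.
Second-highest bid $58,000 is below the reserve $59,000, so the reserve binds → payment $59,000.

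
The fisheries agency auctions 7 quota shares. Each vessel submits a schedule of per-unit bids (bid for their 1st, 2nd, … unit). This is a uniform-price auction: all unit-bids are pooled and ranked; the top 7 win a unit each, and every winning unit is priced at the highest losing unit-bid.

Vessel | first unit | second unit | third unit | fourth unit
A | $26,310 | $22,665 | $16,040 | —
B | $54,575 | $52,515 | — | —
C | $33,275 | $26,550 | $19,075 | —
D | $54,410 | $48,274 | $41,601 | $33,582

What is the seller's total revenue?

Total revenue: $185,850

Merging the schedules and taking the best 7: 54,575 (B-1), 54,410 (D-1), 52,515 (B-2), 48,274 (D-2), 41,601 (D-3), 33,582 (D-4), 33,275 (C-1)
First bid not allocated: $26,550.
Allocation: B 2, C 1, D 4. Every unit priced at $26,550.
Revenue = 7 × 26,550 = $185,850.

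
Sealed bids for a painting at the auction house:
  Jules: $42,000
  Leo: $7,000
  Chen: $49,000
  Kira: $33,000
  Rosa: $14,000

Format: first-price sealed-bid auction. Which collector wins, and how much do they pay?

Bids in order: 49,000 (Chen) > 42,000 (Jules) > 33,000 (Kira) > 14,000 (Rosa) > 7,000 (Leo)
Chen has the highest bid and pays exactly that: $49,000.

Chen pays $49,000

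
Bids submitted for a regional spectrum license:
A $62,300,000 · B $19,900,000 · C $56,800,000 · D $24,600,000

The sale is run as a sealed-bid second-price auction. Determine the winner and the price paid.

A pays $56,800,000

Sorting bids: 62,300,000 (A) > 56,800,000 (C) > 24,600,000 (D) > 19,900,000 (B)
A is highest; pays the second-highest bid, $56,800,000.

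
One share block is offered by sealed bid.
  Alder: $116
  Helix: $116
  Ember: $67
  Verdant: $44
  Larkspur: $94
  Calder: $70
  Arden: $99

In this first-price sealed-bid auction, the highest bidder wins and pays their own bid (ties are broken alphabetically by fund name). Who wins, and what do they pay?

Bids in order: 116 (Alder) > 116 (Helix) > 99 (Arden) > 94 (Larkspur) > 70 (Calder) > 67 (Ember) > …
Tie at $116 → Alder wins by tie-break.
Alder has the highest bid and pays exactly that: $116.

Alder pays $116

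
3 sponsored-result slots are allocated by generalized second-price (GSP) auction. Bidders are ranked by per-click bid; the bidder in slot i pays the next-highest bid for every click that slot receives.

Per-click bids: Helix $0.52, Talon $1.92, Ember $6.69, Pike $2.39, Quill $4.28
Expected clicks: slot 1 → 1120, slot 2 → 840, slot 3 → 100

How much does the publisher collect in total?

Total revenue: $6993.20

Ranked by bid: $6.69 (Ember) > $4.28 (Quill) > $2.39 (Pike) > $1.92 (Talon) > …
Slot 1: Ember pays $4.28 × 1120 = $4793.60
Slot 2: Quill pays $2.39 × 840 = $2007.60
Slot 3: Pike pays $1.92 × 100 = $192.00
Total = $6993.20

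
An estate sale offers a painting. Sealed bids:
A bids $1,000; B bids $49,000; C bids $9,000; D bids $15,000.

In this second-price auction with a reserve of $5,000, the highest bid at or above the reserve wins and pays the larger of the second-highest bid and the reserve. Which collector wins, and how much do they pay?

Rule: the highest bid at or above the reserve wins and pays the larger of the second-highest bid and the reserve.
Sorting bids: 49,000 (B) > 15,000 (D) > 9,000 (C) > 1,000 (A)
Highest eligible bid: B at $49,000.
max(second-highest $15,000, reserve $5,000) = $15,000; the reserve does not bind.

B pays $15,000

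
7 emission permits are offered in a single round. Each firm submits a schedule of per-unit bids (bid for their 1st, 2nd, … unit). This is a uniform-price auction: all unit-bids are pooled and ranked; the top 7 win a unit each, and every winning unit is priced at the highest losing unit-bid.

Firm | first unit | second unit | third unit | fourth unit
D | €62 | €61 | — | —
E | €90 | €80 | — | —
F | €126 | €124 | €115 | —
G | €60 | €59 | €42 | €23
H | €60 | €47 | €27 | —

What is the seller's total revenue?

All unit-bids, highest first — top 7: 126 (F-1), 124 (F-2), 115 (F-3), 90 (E-1), 80 (E-2), 62 (D-1), 61 (D-2)
The (k+1)-th unit-bid is €60.
Allocation: D 2, E 2, F 3. Every unit priced at €60.
Revenue = 7 × 60 = €420.

Total revenue: €420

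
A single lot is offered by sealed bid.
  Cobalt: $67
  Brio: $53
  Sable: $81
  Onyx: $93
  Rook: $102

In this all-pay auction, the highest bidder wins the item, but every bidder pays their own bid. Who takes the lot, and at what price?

Rook pays $102

All-pay auction: the highest bidder wins the item, but every bidder pays their own bid.
Bids ranked: 102 (Rook) > 93 (Onyx) > 81 (Sable) > 67 (Cobalt) > 53 (Brio)
Rook is highest and takes the item; every bidder forfeits their bid.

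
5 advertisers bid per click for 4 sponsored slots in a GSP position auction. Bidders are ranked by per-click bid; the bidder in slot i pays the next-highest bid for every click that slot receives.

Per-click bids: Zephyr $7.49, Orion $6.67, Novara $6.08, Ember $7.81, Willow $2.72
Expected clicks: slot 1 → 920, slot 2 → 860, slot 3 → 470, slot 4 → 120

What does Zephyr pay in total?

Zephyr pays $5736.20

Per-click bids in order: $7.81 (Ember) > $7.49 (Zephyr) > $6.67 (Orion) > $6.08 (Novara) > $2.72 (Willow)
Zephyr holds slot 2 → pays next bid $6.67 × 860 clicks = $5736.20.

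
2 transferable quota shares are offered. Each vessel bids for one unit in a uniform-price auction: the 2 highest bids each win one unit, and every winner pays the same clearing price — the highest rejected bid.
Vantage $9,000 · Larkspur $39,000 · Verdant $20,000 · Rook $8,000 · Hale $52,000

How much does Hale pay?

Sorting: 52,000 (Hale), 39,000 (Larkspur), 20,000 (Verdant), 9,000 (Vantage), …
The 2 highest are Hale, Larkspur.
Clearing price = highest rejected bid = $20,000.
Hale wins → pays $20,000.

Hale pays $20,000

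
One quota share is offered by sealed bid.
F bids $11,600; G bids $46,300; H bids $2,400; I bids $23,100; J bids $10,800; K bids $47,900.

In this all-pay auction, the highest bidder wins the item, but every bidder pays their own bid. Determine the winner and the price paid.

K pays $47,900

Bids ranked: 47,900 (K) > 46,300 (G) > 23,100 (I) > 11,600 (F) > 10,800 (J) > 2,400 (H)
K wins with the top bid; all bids are sunk regardless.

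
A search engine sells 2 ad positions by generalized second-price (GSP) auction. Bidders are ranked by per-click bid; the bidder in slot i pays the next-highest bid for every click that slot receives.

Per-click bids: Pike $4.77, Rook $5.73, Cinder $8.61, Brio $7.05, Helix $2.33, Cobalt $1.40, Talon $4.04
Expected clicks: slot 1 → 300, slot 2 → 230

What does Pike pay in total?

Pike pays $0.00

Per-click bids in order: $8.61 (Cinder) > $7.05 (Brio) > $5.73 (Rook) > …
Pike ranks below slot 2 → no slot, pays nothing.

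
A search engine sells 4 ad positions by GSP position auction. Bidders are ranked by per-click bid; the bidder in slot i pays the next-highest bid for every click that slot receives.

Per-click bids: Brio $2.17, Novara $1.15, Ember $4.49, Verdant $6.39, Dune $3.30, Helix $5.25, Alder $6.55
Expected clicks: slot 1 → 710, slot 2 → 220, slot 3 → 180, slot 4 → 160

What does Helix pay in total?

Helix pays $808.20

Per-click bids in order: $6.55 (Alder) > $6.39 (Verdant) > $5.25 (Helix) > $4.49 (Ember) > $3.30 (Dune) > …
Helix holds slot 3 → pays next bid $4.49 × 180 clicks = $808.20.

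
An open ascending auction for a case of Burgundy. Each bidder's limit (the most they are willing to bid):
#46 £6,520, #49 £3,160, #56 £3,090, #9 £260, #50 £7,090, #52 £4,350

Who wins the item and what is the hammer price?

#50 wins at £6,520

Rule: the price rises until one bidder remains; the winner pays the price at which the last rival dropped out.
Limits in order: 7,090 (#50) > 6,520 (#46) > 4,350 (#52) > 3,160 (#49) > 3,090 (#56) > 260 (#9)
Once the price passes £6,520, only #50 is left; the hammer falls at #46's limit of £6,520.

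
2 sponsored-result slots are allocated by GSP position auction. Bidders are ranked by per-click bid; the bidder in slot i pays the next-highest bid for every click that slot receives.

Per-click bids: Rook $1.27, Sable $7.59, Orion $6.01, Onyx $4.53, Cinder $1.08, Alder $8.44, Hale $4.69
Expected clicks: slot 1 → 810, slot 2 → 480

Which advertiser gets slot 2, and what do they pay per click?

Sable; $6.01 per click

Ranked by bid: $8.44 (Alder) > $7.59 (Sable) > $6.01 (Orion) > …
Slot 2 goes to the second-ranked bidder, Sable, who pays the next bid down: $6.01/click.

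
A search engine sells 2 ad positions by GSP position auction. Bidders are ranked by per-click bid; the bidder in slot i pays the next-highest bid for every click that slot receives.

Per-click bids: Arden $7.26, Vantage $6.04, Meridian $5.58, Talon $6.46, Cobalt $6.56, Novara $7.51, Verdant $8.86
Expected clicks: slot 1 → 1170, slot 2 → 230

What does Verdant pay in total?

Verdant pays $8786.70

Ranked by bid: $8.86 (Verdant) > $7.51 (Novara) > $7.26 (Arden) > …
Verdant holds slot 1 → pays next bid $7.51 × 1170 clicks = $8786.70.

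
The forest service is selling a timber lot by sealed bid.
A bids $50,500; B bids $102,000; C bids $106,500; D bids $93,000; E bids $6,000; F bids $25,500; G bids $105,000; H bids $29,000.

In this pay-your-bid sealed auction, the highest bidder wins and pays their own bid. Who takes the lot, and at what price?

C pays $106,500

Pay-your-bid sealed auction: the highest bidder wins and pays their own bid.
Bids in order: 106,500 (C) > 105,000 (G) > 102,000 (B) > 93,000 (D) > 50,500 (A) > 29,000 (H) > …
First-price: C pays what they bid, $106,500.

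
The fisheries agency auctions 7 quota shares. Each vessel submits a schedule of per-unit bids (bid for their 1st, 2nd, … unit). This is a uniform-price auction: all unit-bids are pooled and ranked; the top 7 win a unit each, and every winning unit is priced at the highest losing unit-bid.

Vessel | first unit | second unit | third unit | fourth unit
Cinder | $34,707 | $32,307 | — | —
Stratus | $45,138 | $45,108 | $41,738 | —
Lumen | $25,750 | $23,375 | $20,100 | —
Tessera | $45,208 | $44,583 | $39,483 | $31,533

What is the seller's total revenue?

Total revenue: $226,149

All unit-bids, highest first — top 7: 45,208 (Tessera-1), 45,138 (Stratus-1), 45,108 (Stratus-2), 44,583 (Tessera-2), 41,738 (Stratus-3), 39,483 (Tessera-3), 34,707 (Cinder-1)
The (k+1)-th unit-bid is $32,307.
Allocation: Cinder 1, Stratus 3, Tessera 3. Every unit priced at $32,307.
Revenue = 7 × 32,307 = $226,149.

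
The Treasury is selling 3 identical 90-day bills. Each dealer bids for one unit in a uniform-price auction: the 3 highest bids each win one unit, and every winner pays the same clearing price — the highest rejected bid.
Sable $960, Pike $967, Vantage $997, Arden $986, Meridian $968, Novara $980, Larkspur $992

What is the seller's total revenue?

Total revenue: $2,940

Bids ranked high→low: 997 (Vantage), 992 (Larkspur), 986 (Arden), 980 (Novara), 968 (Meridian), …
Top 3: Vantage, Larkspur, Arden.
Clearing price = highest rejected bid = $980.
Total revenue = 3 × $980 = $2,940.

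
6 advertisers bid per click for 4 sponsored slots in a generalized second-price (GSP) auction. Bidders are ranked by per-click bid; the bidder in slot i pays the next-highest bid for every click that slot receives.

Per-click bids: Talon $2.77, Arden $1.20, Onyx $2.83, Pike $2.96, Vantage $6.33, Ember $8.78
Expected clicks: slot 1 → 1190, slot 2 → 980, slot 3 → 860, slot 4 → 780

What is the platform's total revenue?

Per-click bids in order: $8.78 (Ember) > $6.33 (Vantage) > $2.96 (Pike) > $2.83 (Onyx) > $2.77 (Talon) > …
Slot 1: Ember pays $6.33 × 1190 = $7532.70
Slot 2: Vantage pays $2.96 × 980 = $2900.80
Slot 3: Pike pays $2.83 × 860 = $2433.80
Slot 4: Onyx pays $2.77 × 780 = $2160.60
Total = $15027.90

Total revenue: $15027.90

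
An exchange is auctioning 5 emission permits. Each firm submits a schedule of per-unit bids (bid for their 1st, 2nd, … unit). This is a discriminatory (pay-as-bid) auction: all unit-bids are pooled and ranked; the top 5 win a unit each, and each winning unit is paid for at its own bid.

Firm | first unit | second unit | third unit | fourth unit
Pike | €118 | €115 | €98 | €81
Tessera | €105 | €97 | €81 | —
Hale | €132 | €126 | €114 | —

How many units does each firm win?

Hale 3, Pike 2

Pooled unit-bids ranked (top 5): 132 (Hale-1), 126 (Hale-2), 118 (Pike-1), 115 (Pike-2), 114 (Hale-3)
Next rejected bid: €105 (not a price — pay-as-bid).
Allocation: Hale 3, Pike 2.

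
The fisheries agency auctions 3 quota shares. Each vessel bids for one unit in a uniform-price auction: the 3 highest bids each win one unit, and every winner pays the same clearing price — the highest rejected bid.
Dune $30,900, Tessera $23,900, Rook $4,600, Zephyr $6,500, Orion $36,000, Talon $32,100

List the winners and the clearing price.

Orion, Talon, Dune; each pays $23,900

Ordering the bids: 36,000 (Orion), 32,100 (Talon), 30,900 (Dune), 23,900 (Tessera), 6,500 (Zephyr), …
Winners (3 units): Orion, Talon, Dune.
First losing bid is Tessera's $23,900, which sets the uniform price.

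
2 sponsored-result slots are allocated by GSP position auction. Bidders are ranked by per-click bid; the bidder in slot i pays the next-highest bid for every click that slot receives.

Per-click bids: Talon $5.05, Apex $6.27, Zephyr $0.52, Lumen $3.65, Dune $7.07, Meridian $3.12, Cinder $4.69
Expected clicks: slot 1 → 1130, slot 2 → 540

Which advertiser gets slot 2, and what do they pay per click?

Apex; $5.05 per click

Sorting advertisers: $7.07 (Dune) > $6.27 (Apex) > $5.05 (Talon) > …
Slot 2 goes to the second-ranked bidder, Apex, who pays the next bid down: $5.05/click.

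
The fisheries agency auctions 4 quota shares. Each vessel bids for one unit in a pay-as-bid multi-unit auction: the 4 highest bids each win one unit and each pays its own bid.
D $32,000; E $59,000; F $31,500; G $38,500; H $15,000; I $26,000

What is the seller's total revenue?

Total revenue: $161,000

Sorting: 59,000 (E), 38,500 (G), 32,000 (D), 31,500 (F), 26,000 (I), 15,000 (H)
The 4 highest are E, G, D, F.
Total revenue = 59,000 + 38,500 + 32,000 + 31,500 = $161,000.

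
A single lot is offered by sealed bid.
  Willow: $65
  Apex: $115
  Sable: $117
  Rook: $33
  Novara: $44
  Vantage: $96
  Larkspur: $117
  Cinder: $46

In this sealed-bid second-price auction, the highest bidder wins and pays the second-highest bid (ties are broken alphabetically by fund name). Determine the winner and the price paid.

Rule: the highest bidder wins and pays the second-highest bid.
Bids in order: 117 (Larkspur) > 117 (Sable) > 115 (Apex) > 96 (Vantage) > 65 (Willow) > 46 (Cinder) > …
Larkspur and Sable tie at $117; tie-break gives it to Larkspur.
Second-price: Larkspur pays Sable's bid of $117.

Larkspur pays $117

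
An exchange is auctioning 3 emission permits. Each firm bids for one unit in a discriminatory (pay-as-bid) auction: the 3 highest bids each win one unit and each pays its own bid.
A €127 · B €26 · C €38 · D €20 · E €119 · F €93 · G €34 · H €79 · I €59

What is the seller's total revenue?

Ordering the bids: 127 (A), 119 (E), 93 (F), 79 (H), 59 (I), …
The 3 highest are A, E, F.
Total revenue = 127 + 119 + 93 = €339.

Total revenue: €339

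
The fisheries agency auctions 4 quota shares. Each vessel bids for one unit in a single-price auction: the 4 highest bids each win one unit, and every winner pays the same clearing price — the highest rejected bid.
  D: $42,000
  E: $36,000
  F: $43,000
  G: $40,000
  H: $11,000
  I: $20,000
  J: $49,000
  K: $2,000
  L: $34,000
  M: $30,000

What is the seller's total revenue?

Sorting: 49,000 (J), 43,000 (F), 42,000 (D), 40,000 (G), 36,000 (E), 34,000 (L), …
Winners (4 units): J, F, D, G.
Highest unsuccessful bid: $36,000 → clearing price.
Total revenue = 4 × $36,000 = $144,000.

Total revenue: $144,000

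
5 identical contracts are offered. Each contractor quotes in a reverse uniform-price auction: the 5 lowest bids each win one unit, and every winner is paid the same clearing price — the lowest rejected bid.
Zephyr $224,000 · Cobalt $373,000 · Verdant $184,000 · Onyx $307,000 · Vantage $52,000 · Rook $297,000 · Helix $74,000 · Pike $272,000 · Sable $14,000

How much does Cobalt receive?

Sorting: 14,000 (Sable), 52,000 (Vantage), 74,000 (Helix), 184,000 (Verdant), 224,000 (Zephyr), 272,000 (Pike), 297,000 (Rook), …
The 5 lowest are Sable, Vantage, Helix, Verdant, Zephyr.
First losing bid is Pike's $272,000, which sets the uniform price.
Cobalt does not win → is paid $0.

Cobalt is paid $0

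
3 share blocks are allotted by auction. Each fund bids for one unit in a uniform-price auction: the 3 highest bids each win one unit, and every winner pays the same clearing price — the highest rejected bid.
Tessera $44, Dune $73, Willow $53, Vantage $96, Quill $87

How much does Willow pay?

Willow pays $0

Bids ranked high→low: 96 (Vantage), 87 (Quill), 73 (Dune), 53 (Willow), 44 (Tessera)
Winners (3 units): Vantage, Quill, Dune.
First losing bid is Willow's $53, which sets the uniform price.
Willow does not win → pays $0.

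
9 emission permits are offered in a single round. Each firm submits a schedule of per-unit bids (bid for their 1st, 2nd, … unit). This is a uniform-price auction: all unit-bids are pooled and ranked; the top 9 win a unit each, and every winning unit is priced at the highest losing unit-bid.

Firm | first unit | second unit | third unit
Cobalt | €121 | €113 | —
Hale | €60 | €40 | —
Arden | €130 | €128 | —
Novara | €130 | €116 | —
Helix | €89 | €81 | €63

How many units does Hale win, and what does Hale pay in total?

Hale: 0 units, pays €0

Merging the schedules and taking the best 9: 130 (Arden-1), 130 (Novara-1), 128 (Arden-2), 121 (Cobalt-1), 116 (Novara-2), 113 (Cobalt-2), 89 (Helix-1), 81 (Helix-2), 63 (Helix-3)
Highest rejected unit-bid = €60.
Hale wins 0 unit(s) at €60 each.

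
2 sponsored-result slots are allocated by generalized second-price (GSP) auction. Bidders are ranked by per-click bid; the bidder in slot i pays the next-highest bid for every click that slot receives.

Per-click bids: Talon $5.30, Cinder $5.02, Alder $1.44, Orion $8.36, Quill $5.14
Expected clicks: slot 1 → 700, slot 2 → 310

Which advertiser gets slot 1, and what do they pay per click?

Ranked by bid: $8.36 (Orion) > $5.30 (Talon) > $5.14 (Quill) > …
Slot 1 goes to the first-ranked bidder, Orion, who pays the next bid down: $5.30/click.

Orion; $5.30 per click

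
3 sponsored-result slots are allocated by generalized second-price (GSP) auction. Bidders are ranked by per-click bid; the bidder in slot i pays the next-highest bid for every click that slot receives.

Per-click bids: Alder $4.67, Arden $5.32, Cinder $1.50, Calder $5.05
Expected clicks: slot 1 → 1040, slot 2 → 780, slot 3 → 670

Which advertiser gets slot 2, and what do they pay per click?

Sorting advertisers: $5.32 (Arden) > $5.05 (Calder) > $4.67 (Alder) > $1.50 (Cinder)
Slot 2 goes to the second-ranked bidder, Calder, who pays the next bid down: $4.67/click.

Calder; $4.67 per click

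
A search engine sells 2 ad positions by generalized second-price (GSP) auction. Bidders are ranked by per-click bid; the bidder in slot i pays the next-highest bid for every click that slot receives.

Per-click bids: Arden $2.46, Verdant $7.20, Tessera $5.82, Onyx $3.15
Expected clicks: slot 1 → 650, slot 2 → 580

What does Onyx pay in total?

Onyx pays $0.00

Sorting advertisers: $7.20 (Verdant) > $5.82 (Tessera) > $3.15 (Onyx) > …
Onyx ranks below slot 2 → no slot, pays nothing.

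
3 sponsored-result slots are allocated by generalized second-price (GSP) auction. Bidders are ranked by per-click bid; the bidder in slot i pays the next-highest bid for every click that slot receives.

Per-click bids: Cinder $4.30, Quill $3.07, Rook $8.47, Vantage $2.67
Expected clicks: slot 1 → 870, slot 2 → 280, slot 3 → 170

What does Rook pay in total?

Rook pays $3741.00

Ranked by bid: $8.47 (Rook) > $4.30 (Cinder) > $3.07 (Quill) > $2.67 (Vantage)
Rook holds slot 1 → pays next bid $4.30 × 870 clicks = $3741.00.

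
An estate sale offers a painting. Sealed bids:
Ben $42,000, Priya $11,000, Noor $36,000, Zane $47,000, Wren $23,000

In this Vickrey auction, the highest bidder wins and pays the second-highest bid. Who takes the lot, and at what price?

Zane pays $42,000

Bids in order: 47,000 (Zane) > 42,000 (Ben) > 36,000 (Noor) > 23,000 (Wren) > 11,000 (Priya)
Second-price: Zane pays Ben's bid of $42,000.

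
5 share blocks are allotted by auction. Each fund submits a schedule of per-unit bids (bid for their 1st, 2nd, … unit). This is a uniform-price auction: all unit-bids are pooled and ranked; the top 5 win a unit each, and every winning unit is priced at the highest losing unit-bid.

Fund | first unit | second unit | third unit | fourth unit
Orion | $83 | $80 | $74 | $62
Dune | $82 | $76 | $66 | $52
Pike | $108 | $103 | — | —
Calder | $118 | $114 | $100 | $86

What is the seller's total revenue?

Pooled unit-bids ranked (top 5): 118 (Calder-1), 114 (Calder-2), 108 (Pike-1), 103 (Pike-2), 100 (Calder-3)
First bid not allocated: $86.
Allocation: Calder 3, Pike 2. Every unit priced at $86.
Revenue = 5 × 86 = $430.

Total revenue: $430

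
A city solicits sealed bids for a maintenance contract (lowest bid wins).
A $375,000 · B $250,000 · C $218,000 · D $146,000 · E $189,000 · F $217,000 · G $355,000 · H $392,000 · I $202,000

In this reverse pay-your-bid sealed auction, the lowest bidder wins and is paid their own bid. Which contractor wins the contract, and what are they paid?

D is paid $146,000

Sorting bids: 146,000 (D) < 189,000 (E) < 202,000 (I) < 217,000 (F) < 218,000 (C) < 250,000 (B) < …
First-price: D is paid what they bid, $146,000.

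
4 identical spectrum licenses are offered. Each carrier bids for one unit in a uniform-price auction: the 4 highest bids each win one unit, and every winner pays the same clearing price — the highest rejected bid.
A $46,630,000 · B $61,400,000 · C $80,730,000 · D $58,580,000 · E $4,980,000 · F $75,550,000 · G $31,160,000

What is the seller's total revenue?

Total revenue: $186,520,000

Sorting: 80,730,000 (C), 75,550,000 (F), 61,400,000 (B), 58,580,000 (D), 46,630,000 (A), 31,160,000 (G), …
The 4 highest are C, F, B, D.
Highest unsuccessful bid: $46,630,000 → clearing price.
Total revenue = 4 × $46,630,000 = $186,520,000.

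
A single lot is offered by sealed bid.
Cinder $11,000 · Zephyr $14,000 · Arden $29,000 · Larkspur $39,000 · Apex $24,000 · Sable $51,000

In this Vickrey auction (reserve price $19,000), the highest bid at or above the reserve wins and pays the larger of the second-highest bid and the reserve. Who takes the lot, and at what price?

Sable pays $39,000

Vickrey auction (reserve price $19,000): the highest bid at or above the reserve wins and pays the larger of the second-highest bid and the reserve.
Bids in order: 51,000 (Sable) > 39,000 (Larkspur) > 29,000 (Arden) > 24,000 (Apex) > 14,000 (Zephyr) > 11,000 (Cinder)
Highest eligible bid: Sable at $51,000.
Second-highest bid $39,000 exceeds the reserve $19,000 → payment $39,000.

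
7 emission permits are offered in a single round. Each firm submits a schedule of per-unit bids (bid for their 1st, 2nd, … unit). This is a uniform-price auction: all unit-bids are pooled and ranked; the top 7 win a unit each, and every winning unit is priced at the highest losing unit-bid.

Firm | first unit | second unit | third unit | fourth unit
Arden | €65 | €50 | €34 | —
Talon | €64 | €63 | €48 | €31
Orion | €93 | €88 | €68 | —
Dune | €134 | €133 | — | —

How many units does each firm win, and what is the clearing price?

Pooled unit-bids ranked (top 7): 134 (Dune-1), 133 (Dune-2), 93 (Orion-1), 88 (Orion-2), 68 (Orion-3), 65 (Arden-1), 64 (Talon-1)
The (k+1)-th unit-bid is €63.
Allocation: Arden 1, Dune 2, Orion 3, Talon 1.

Arden 1, Dune 2, Orion 3, Talon 1; clearing price €63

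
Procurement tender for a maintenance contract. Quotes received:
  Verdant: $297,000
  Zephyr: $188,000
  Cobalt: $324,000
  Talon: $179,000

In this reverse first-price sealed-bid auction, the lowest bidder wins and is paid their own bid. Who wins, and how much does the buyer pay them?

Talon is paid $179,000

Reverse first-price sealed-bid auction: the lowest bidder wins and is paid their own bid.
Bids in order: 179,000 (Talon) < 188,000 (Zephyr) < 297,000 (Verdant) < 324,000 (Cobalt)
First-price: Talon is paid what they bid, $179,000.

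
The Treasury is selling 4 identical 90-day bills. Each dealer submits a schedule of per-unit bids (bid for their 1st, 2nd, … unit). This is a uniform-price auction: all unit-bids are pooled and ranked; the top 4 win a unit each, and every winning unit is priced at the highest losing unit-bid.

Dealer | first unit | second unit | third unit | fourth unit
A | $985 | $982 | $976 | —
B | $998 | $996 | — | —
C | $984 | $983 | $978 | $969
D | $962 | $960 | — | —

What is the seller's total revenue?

Total revenue: $3,932

All unit-bids, highest first — top 4: 998 (B-1), 996 (B-2), 985 (A-1), 984 (C-1)
First bid not allocated: $983.
Allocation: A 1, B 2, C 1. Every unit priced at $983.
Revenue = 4 × 983 = $3,932.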